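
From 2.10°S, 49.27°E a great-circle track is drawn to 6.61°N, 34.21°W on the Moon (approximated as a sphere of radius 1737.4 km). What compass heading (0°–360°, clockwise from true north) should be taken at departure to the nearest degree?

277°

Δλ = -83.480° = -1.4570 rad.
y = sin Δλ · cos φ₂ = (-0.9935)(0.9934) = -0.9869
x = cos φ₁ sin φ₂ − sin φ₁ cos φ₂ cos Δλ = (0.9993)(0.1151) − (-0.0366)(0.9934)(0.1136) = 0.1192
θ = atan2(y, x) = -83.12°; adding 360° gives 277°.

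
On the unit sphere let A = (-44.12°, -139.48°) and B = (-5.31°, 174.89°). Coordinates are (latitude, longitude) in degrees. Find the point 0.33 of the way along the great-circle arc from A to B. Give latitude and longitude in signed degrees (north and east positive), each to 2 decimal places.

-33.10°, -158.40°

The central angle between A and B is δ = 0.9712 rad.
With f = 0.33, the slerp weights are sin((1−f)δ)/sin δ = 0.7337 and sin(fδ)/sin δ = 0.3816.
Weighted sum of the unit vectors: (0.7337)·(-0.5457,-0.4664,-0.6962) + (0.3816)·(-0.9918,0.0887,-0.0925) = (-0.7789, -0.3084, -0.5461).
Converting back: φ = atan2(z, √(x²+y²)) = -33.10°, λ = atan2(y, x) = -158.40°.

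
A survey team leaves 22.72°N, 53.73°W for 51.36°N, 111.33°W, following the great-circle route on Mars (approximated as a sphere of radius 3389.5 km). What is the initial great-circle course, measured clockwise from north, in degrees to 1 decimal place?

Δλ = -57.600° = -1.0053 rad.
y = sin Δλ · cos φ₂ = (-0.8443)(0.6244) = -0.5272
x = cos φ₁ sin φ₂ − sin φ₁ cos φ₂ cos Δλ = (0.9224)(0.7811) − (0.3862)(0.6244)(0.5358) = 0.5912
θ = atan2(y, x) = -41.72°; adding 360° gives 318.3°.

318.3°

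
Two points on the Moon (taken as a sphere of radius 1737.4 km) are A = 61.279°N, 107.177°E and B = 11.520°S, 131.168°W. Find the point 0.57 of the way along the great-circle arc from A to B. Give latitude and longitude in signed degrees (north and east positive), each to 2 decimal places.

32.31°, -155.10°

Central angle δ = 2.0067 rad. Interpolating on the sphere with fraction f = 0.57:
P = [sin((1−f)δ)·A + sin(fδ)·B] / sin δ = 0.8381·A + 1.0041·B in Cartesian coordinates,
giving P = (-0.7666, -0.3559, 0.5345), i.e. latitude 32.31°, longitude -155.10°.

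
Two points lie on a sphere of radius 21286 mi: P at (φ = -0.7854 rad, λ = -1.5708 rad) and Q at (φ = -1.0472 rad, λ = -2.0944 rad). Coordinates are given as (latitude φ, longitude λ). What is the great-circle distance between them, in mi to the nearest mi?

Let φ₁ = -0.7854 rad, φ₂ = -1.0472 rad, and Δλ = -0.5236 rad.
cos c = sin φ₁ sin φ₂ + cos φ₁ cos φ₂ cos Δλ = (-0.7071)(-0.8660) + (0.7071)(0.5000)(0.8660) = 0.91856,
so c = arccos(0.91856) = 0.40638 rad.
Distance = R·c = 21286 × 0.4064 ≈ 8650 mi.

8650 mi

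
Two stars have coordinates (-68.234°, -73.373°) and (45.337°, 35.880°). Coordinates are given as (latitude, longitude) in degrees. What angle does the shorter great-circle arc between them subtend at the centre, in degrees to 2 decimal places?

In radians: φ₁ = -1.1909, φ₂ = 0.7913, Δλ = 109.253° = 1.9068 rad.
cos c = sin φ₁ sin φ₂ + cos φ₁ cos φ₂ cos Δλ = (-0.9287)(0.7113) + (0.3708)(0.7029)(-0.3297) = -0.74650,
so c = arccos(-0.74650) = 2.41358 rad.
So the angular separation is 138.29°.

138.29°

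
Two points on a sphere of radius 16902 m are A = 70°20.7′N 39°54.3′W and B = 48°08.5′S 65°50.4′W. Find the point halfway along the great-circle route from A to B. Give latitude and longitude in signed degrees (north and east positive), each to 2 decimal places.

11.35°, -57.21°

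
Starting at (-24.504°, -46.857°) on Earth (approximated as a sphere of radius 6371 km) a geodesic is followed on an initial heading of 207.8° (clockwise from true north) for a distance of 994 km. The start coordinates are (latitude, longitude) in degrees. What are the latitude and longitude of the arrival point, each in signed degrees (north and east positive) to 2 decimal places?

Angular distance δ = d/R = 994/6371 = 0.15602 rad; initial bearing θ = 3.6268 rad.
sin φ₂ = sin φ₁ cos δ + cos φ₁ sin δ cos θ = (-0.4148)(0.9879) + (0.9099)(0.1554)(-0.8846) = -0.5348, so φ₂ = -32.33°.
Δλ = atan2(sin θ sin δ cos φ₁, cos δ − sin φ₁ sin φ₂) = atan2(-0.0659, 0.7660) = -4.920°.
λ₂ = -46.857° − 4.920° = -51.78°.

-32.33°, -51.78°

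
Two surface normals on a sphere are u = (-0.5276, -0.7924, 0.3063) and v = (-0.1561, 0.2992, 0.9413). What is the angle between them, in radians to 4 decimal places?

u·v = 0.1336; |u| = 1.0000, |v| = 1.0000.
cos θ = (u·v)/(|u||v|) = 0.1336, so θ = 1.4368 rad.

1.4368 rad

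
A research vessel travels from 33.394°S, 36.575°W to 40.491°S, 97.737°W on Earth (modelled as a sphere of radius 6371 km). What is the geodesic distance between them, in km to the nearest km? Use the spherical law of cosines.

In radians: φ₁ = -0.5828, φ₂ = -0.7067, Δλ = -61.162° = -1.0675 rad.
cos c = sin φ₁ sin φ₂ + cos φ₁ cos φ₂ cos Δλ = (-0.5504)(-0.6493) + (0.8349)(0.7605)(0.4823) = 0.66365,
so c = arccos(0.66365) = 0.84511 rad.
Distance = R·c = 6371 × 0.8451 ≈ 5384 km.

5384 km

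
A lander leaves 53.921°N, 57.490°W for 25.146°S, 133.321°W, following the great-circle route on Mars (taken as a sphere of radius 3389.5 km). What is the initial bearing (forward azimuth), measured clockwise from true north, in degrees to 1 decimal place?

Δλ = -75.831° = -1.3235 rad.
y = sin Δλ · cos φ₂ = (-0.9696)(0.9052) = -0.8777
x = cos φ₁ sin φ₂ − sin φ₁ cos φ₂ cos Δλ = (0.5889)(-0.4249) − (0.8082)(0.9052)(0.2448) = -0.4293
θ = atan2(y, x) = -116.07°; adding 360° gives 243.9°.

243.9°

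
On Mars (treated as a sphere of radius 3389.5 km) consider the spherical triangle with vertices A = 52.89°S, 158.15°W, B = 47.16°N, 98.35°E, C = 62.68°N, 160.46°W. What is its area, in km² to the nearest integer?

20441656 km²

Side lengths (central angles): a = 0.9386, b = 2.0173, c = 2.3193 rad; semiperimeter s = 2.6376.
By l'Huilier's theorem, tan(E/4) = √[tan(s/2) tan((s−a)/2) tan((s−b)/2) tan((s−c)/2)], giving spherical excess E = 1.7793 rad.
Area = E·R² = 1.7793 × (3389.5)² ≈ 20441656 km².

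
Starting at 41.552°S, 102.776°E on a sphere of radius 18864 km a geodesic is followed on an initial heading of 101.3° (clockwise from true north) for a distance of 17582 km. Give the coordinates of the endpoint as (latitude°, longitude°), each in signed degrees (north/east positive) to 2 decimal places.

-30.88°, 169.31°

Angular distance δ = d/R = 17582/18864 = 0.93204 rad; initial bearing θ = 1.7680 rad.
sin φ₂ = sin φ₁ cos δ + cos φ₁ sin δ cos θ = (-0.6633)(0.5962) + (0.7484)(0.8028)(-0.1959) = -0.5132, so φ₂ = -30.88°.
Δλ = atan2(sin θ sin δ cos φ₁, cos δ − sin φ₁ sin φ₂) = atan2(0.5892, 0.2558) = 66.530°.
λ₂ = 102.776° + 66.530° = 169.31°.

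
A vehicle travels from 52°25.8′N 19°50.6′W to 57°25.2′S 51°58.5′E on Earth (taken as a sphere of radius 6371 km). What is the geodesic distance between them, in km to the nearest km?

In radians: φ₁ = 0.9151, φ₂ = -1.0022, Δλ = 71.818° = 1.2535 rad.
Haversine: a = sin²(Δφ/2) + cos φ₁ cos φ₂ sin²(Δλ/2) = 0.6698 + (0.6097)(0.5385)(0.3440) = 0.78272.
Central angle c = 2·arcsin(√a) = 2.17176 rad.
Distance = R·c = 6371 × 2.1718 ≈ 13836 km.

13836 km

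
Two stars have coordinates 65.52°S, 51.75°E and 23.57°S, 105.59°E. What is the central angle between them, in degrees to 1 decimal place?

With latitudes φ₁ = -65.520°, φ₂ = -23.570° and longitude difference Δλ = 53.840°:
Haversine: a = sin²(Δφ/2) + cos φ₁ cos φ₂ sin²(Δλ/2) = 0.1281 + (0.4144)(0.9166)(0.2050) = 0.20599.
Central angle c = 2·arcsin(√a) = 0.94218 rad.
So the angular separation is 54.0°.

54.0°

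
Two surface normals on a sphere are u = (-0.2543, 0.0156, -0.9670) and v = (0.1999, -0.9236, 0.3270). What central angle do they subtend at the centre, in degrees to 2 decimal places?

112.42°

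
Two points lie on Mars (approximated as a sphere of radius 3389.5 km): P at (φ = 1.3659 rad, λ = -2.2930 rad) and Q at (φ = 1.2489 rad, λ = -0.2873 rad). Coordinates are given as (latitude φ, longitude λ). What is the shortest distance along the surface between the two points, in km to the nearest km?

1516 km

Let φ₁ = 1.3659 rad, φ₂ = 1.2489 rad, and Δλ = 2.0057 rad.
Haversine: a = sin²(Δφ/2) + cos φ₁ cos φ₂ sin²(Δλ/2) = 0.0034 + (0.2035)(0.3164)(0.7107) = 0.04916.
Central angle c = 2·arcsin(√a) = 0.44717 rad.
Distance = R·c = 3389.5 × 0.4472 ≈ 1516 km.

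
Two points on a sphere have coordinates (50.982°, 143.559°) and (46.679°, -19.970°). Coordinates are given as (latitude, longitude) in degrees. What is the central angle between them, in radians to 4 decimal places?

In radians: φ₁ = 0.8898, φ₂ = 0.8147, Δλ = -163.529° = -2.8541 rad.
cos c = sin φ₁ sin φ₂ + cos φ₁ cos φ₂ cos Δλ = (0.7769)(0.7275) + (0.6296)(0.6861)(-0.9590) = 0.15104,
so c = arccos(0.15104) = 1.41918 rad.
So the angular separation is 1.4192 rad.

1.4192 rad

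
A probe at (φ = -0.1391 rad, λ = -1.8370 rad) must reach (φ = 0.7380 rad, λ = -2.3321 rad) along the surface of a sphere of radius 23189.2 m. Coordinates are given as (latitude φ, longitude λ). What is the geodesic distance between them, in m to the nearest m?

In radians: φ₁ = -0.1391, φ₂ = 0.7380, Δλ = -28.367° = -0.4951 rad.
cos c = sin φ₁ sin φ₂ + cos φ₁ cos φ₂ cos Δλ = (-0.1387)(0.6728) + (0.9903)(0.7398)(0.8799) = 0.55141,
so c = arccos(0.55141) = 0.98675 rad.
Distance = R·c = 23189.2 × 0.9867 ≈ 22882 m.

22882 m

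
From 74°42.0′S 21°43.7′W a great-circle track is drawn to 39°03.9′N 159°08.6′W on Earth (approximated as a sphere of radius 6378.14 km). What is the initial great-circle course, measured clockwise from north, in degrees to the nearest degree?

234°

Δλ = -137.415° = -2.3983 rad.
y = sin Δλ · cos φ₂ = (-0.6767)(0.7764) = -0.5254
x = cos φ₁ sin φ₂ − sin φ₁ cos φ₂ cos Δλ = (0.2639)(0.6302) − (-0.9646)(0.7764)(-0.7363) = -0.3851
θ = atan2(y, x) = -126.24°; adding 360° gives 234°.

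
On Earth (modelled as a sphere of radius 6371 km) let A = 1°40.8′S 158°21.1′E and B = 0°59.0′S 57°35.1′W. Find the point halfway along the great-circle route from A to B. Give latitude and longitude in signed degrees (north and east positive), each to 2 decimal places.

-4.31°, -129.59°

Central angle δ = 2.5127 rad. Interpolating on the sphere with fraction f = 0.5:
P = [sin((1−f)δ)·A + sin(fδ)·B] / sin δ = 1.6167·A + 1.6167·B in Cartesian coordinates,
giving P = (-0.6355, -0.7684, -0.0751), i.e. latitude -4.31°, longitude -129.59°.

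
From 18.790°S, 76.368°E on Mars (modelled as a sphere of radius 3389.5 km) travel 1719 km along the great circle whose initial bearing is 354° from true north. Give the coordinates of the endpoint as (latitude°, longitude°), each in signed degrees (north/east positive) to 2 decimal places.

10.12°, 73.41°

Angular distance δ = d/R = 1719/3389.5 = 0.50715 rad; initial bearing θ = 6.1785 rad.
sin φ₂ = sin φ₁ cos δ + cos φ₁ sin δ cos θ = (-0.3221)(0.8741) + (0.9467)(0.4857)(0.9945) = 0.1757, so φ₂ = 10.12°.
Δλ = atan2(sin θ sin δ cos φ₁, cos δ − sin φ₁ sin φ₂) = atan2(-0.0481, 0.9307) = -2.956°.
λ₂ = 76.368° − 2.956° = 73.41°.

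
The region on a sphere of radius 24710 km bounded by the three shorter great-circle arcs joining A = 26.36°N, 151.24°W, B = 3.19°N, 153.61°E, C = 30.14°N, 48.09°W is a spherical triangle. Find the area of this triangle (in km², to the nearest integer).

392174631 km²

Side lengths (central angles): a = 2.4564, b = 1.5241, c = 1.0052 rad; semiperimeter s = 2.4929.
By l'Huilier's theorem, tan(E/4) = √[tan(s/2) tan((s−a)/2) tan((s−b)/2) tan((s−c)/2)], giving spherical excess E = 0.6423 rad.
Area = E·R² = 0.6423 × (24710)² ≈ 392174631 km².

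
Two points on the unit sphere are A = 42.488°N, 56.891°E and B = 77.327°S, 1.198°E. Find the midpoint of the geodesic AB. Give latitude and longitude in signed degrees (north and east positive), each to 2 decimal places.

Central angle δ = 2.1746 rad. Interpolating on the sphere with fraction f = 0.5:
P = [sin((1−f)δ)·A + sin(fδ)·B] / sin δ = 1.0756·A + 1.0756·B in Cartesian coordinates,
giving P = (0.6692, 0.6693, -0.3229), i.e. latitude -18.84°, longitude 45.01°.

-18.84°, 45.01°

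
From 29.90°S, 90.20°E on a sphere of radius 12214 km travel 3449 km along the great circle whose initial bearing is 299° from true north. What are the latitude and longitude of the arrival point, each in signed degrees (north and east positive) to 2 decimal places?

Angular distance δ = d/R = 3449/12214 = 0.28238 rad; initial bearing θ = 5.2185 rad.
sin φ₂ = sin φ₁ cos δ + cos φ₁ sin δ cos θ = (-0.4985)(0.9604) + (0.8669)(0.2786)(0.4848) = -0.3616, so φ₂ = -21.20°.
Δλ = atan2(sin θ sin δ cos φ₁, cos δ − sin φ₁ sin φ₂) = atan2(-0.2113, 0.7801) = -15.153°.
λ₂ = 90.200° − 15.153° = 75.05°.

-21.20°, 75.05°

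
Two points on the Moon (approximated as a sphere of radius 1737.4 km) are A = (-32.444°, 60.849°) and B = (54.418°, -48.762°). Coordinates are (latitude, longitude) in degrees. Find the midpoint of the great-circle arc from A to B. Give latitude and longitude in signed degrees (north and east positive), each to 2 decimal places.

Central angle δ = 2.2157 rad. Interpolating on the sphere with fraction f = 0.5:
P = [sin((1−f)δ)·A + sin(fδ)·B] / sin δ = 1.1196·A + 1.1196·B in Cartesian coordinates,
giving P = (0.8897, 0.3353, 0.3099), i.e. latitude 18.05°, longitude 20.65°.

18.05°, 20.65°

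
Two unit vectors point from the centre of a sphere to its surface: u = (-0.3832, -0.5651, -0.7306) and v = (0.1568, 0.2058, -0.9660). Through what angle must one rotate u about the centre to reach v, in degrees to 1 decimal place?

58.0°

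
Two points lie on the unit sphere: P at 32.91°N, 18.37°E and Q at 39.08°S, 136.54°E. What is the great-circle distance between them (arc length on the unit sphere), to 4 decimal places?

2.2786

Let φ₁ = 0.5744 rad, φ₂ = -0.6821 rad, and Δλ = 2.0625 rad.
cos c = sin φ₁ sin φ₂ + cos φ₁ cos φ₂ cos Δλ = (0.5433)(-0.6304) + (0.8395)(0.7763)(-0.4721) = -0.65017,
so c = arccos(-0.65017) = 2.27861 rad.
On the unit sphere the arc length equals the central angle: 2.2786.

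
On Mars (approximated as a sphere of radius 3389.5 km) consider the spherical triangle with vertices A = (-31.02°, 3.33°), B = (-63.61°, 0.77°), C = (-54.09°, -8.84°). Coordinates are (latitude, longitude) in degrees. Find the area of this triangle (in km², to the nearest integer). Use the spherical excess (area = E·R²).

361310 km²

Side lengths (central angles): a = 0.1870, b = 0.4306, c = 0.5695 rad; semiperimeter s = 0.5935.
By l'Huilier's theorem, tan(E/4) = √[tan(s/2) tan((s−a)/2) tan((s−b)/2) tan((s−c)/2)], giving spherical excess E = 0.0314 rad.
Area = E·R² = 0.0314 × (3389.5)² ≈ 361310 km².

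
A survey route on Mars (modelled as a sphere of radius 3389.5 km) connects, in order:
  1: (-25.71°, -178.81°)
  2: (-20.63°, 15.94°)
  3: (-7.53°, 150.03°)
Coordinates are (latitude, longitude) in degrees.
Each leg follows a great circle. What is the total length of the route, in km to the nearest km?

Leg 1→2: central angle 2.2951 rad, distance 7779.1 km.
Leg 2→3: central angle 2.2135 rad, distance 7502.7 km.
Total: 7779.1 + 7502.7 ≈ 15282 km.

15282 km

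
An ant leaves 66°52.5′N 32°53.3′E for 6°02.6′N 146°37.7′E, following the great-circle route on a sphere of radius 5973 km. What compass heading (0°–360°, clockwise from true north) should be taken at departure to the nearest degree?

66°

With φ₁ = 1.1672, φ₂ = 0.1055, Δλ = 1.9851 rad, the forward-azimuth formula gives
θ = atan2( sin Δλ cos φ₂ , cos φ₁ sin φ₂ − sin φ₁ cos φ₂ cos Δλ ) = atan2(0.9103, 0.4095) = 65.78°.
So the initial bearing is 66°.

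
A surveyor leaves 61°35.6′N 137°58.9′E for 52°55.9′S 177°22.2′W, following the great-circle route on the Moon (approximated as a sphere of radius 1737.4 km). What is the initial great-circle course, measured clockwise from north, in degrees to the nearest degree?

With φ₁ = 1.0750, φ₂ = -0.9238, Δλ = 0.7793 rad, the forward-azimuth formula gives
θ = atan2( sin Δλ cos φ₂ , cos φ₁ sin φ₂ − sin φ₁ cos φ₂ cos Δλ ) = atan2(0.4236, -0.7568) = 150.76°.
So the initial bearing is 151°.

151°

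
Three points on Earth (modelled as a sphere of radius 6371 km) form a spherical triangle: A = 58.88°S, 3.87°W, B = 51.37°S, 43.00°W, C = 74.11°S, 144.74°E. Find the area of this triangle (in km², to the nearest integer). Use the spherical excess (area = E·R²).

6904236 km²

Side lengths (central angles): a = 0.9496, b = 0.7918, c = 0.4051 rad; semiperimeter s = 1.0733.
By l'Huilier's theorem, tan(E/4) = √[tan(s/2) tan((s−a)/2) tan((s−b)/2) tan((s−c)/2)], giving spherical excess E = 0.1701 rad.
Area = E·R² = 0.1701 × (6371)² ≈ 6904236 km².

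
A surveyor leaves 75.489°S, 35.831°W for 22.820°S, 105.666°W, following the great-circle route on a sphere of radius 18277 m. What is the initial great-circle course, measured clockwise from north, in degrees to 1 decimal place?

Δλ = -69.835° = -1.2189 rad.
y = sin Δλ · cos φ₂ = (-0.9387)(0.9217) = -0.8652
x = cos φ₁ sin φ₂ − sin φ₁ cos φ₂ cos Δλ = (0.2506)(-0.3878) − (-0.9681)(0.9217)(0.3447) = 0.2104
θ = atan2(y, x) = -76.33°; adding 360° gives 283.7°.

283.7°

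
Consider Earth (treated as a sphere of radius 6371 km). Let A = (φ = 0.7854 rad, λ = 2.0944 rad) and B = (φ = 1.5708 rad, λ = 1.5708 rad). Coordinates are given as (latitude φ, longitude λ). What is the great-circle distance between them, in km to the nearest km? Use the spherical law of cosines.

5004 km

With latitudes φ₁ = 45.000°, φ₂ = 90.000° and longitude difference Δλ = -30.000°:
cos c = sin φ₁ sin φ₂ + cos φ₁ cos φ₂ cos Δλ = (0.7071)(1.0000) + (0.7071)(-0.0000)(0.8660) = 0.70711,
so c = arccos(0.70711) = 0.78540 rad.
Distance = R·c = 6371 × 0.7854 ≈ 5004 km.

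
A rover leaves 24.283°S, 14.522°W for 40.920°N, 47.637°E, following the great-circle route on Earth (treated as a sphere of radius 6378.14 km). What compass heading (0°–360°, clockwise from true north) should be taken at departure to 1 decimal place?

42.0°

Δλ = 62.159° = 1.0849 rad.
y = sin Δλ · cos φ₂ = (0.8842)(0.7556) = 0.6682
x = cos φ₁ sin φ₂ − sin φ₁ cos φ₂ cos Δλ = (0.9115)(0.6550) − (-0.4112)(0.7556)(0.4670) = 0.7422
θ = atan2(y, x) = 42.00°, so the bearing is 42.0°.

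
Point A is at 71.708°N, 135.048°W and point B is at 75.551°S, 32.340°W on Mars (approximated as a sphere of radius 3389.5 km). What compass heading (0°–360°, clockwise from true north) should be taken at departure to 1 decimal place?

136.0°

With φ₁ = 1.2515, φ₂ = -1.3186, Δλ = 1.7926 rad, the forward-azimuth formula gives
θ = atan2( sin Δλ cos φ₂ , cos φ₁ sin φ₂ − sin φ₁ cos φ₂ cos Δλ ) = atan2(0.2434, -0.2518) = 135.97°.
So the initial bearing is 136.0°.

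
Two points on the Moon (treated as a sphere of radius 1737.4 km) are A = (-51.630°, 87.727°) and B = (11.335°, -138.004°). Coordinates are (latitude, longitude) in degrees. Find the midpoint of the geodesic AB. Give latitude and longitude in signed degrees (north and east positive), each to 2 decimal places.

-39.80°, -177.09°

Central angle δ = 2.1882 rad. Interpolating on the sphere with fraction f = 0.5:
P = [sin((1−f)δ)·A + sin(fδ)·B] / sin δ = 1.0897·A + 1.0897·B in Cartesian coordinates,
giving P = (-0.7672, -0.0390, -0.6402), i.e. latitude -39.80°, longitude -177.09°.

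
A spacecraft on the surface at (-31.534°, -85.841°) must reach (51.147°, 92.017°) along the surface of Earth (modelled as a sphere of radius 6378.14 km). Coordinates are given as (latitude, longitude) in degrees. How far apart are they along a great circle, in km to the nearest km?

In radians: φ₁ = -0.5504, φ₂ = 0.8927, Δλ = 177.858° = 3.1042 rad.
cos c = sin φ₁ sin φ₂ + cos φ₁ cos φ₂ cos Δλ = (-0.5230)(0.7788) + (0.8523)(0.6273)(-0.9993) = -0.94161,
so c = arccos(-0.94161) = 2.79817 rad.
Distance = R·c = 6378.14 × 2.7982 ≈ 17847 km.

17847 km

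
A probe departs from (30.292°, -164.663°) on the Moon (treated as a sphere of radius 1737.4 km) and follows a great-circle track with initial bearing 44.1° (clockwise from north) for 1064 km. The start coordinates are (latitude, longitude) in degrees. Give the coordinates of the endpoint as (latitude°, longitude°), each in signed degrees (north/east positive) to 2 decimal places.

50.28°, -125.91°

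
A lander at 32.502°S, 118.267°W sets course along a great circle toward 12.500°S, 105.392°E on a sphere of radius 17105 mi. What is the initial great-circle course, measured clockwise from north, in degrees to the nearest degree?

Δλ = -136.341° = -2.3796 rad.
y = sin Δλ · cos φ₂ = (-0.6904)(0.9763) = -0.6740
x = cos φ₁ sin φ₂ − sin φ₁ cos φ₂ cos Δλ = (0.8434)(-0.2164) − (-0.5373)(0.9763)(-0.7235) = -0.5621
θ = atan2(y, x) = -129.83°; adding 360° gives 230°.

230°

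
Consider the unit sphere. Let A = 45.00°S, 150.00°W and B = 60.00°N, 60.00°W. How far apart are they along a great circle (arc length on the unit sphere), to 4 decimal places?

2.2299

Let φ₁ = -0.7854 rad, φ₂ = 1.0472 rad, and Δλ = 1.5708 rad.
cos c = sin φ₁ sin φ₂ + cos φ₁ cos φ₂ cos Δλ = (-0.7071)(0.8660) + (0.7071)(0.5000)(0.0000) = -0.61237,
so c = arccos(-0.61237) = 2.22985 rad.
On the unit sphere the arc length equals the central angle: 2.2299.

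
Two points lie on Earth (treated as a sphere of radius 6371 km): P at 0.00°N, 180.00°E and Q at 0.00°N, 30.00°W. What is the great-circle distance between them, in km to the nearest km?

In radians: φ₁ = 0.0000, φ₂ = 0.0000, Δλ = 150.000° = 2.6180 rad.
cos c = sin φ₁ sin φ₂ + cos φ₁ cos φ₂ cos Δλ = (0.0000)(0.0000) + (1.0000)(1.0000)(-0.8660) = -0.86603,
so c = arccos(-0.86603) = 2.61799 rad.
Distance = R·c = 6371 × 2.6180 ≈ 16679 km.

16679 km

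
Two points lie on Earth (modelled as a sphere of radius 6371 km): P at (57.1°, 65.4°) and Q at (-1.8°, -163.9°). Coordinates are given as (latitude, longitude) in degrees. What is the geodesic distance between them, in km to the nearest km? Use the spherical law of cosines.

12494 km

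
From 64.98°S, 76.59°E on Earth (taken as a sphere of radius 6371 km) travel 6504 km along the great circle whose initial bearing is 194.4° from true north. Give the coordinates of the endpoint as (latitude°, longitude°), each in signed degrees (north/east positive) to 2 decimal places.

-55.37°, -81.50°

Angular distance δ = d/R = 6504/6371 = 1.02088 rad; initial bearing θ = 3.3929 rad.
sin φ₂ = sin φ₁ cos δ + cos φ₁ sin δ cos θ = (-0.9062)(0.5226) + (0.4229)(0.8526)(-0.9686) = -0.8228, so φ₂ = -55.37°.
Δλ = atan2(sin θ sin δ cos φ₁, cos δ − sin φ₁ sin φ₂) = atan2(-0.0897, -0.2230) = -158.094°.
λ₂ = 76.590° − 158.094° = -81.50°.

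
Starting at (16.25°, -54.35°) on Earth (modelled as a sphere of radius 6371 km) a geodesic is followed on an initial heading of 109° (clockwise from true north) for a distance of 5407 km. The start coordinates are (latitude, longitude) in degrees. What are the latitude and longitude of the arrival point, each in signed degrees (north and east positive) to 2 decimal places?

Angular distance δ = d/R = 5407/6371 = 0.84869 rad; initial bearing θ = 1.9024 rad.
sin φ₂ = sin φ₁ cos δ + cos φ₁ sin δ cos θ = (0.2798)(0.6610) + (0.9600)(0.7504)(-0.3256) = -0.0496, so φ₂ = -2.84°.
Δλ = atan2(sin θ sin δ cos φ₁, cos δ − sin φ₁ sin φ₂) = atan2(0.6812, 0.6748) = 45.268°.
λ₂ = -54.350° + 45.268° = -9.08°.

-2.84°, -9.08°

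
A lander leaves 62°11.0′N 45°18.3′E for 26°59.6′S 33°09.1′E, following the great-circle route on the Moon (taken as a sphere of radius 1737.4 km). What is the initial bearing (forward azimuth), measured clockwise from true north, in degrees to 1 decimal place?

With φ₁ = 1.0853, φ₂ = -0.4711, Δλ = -0.2121 rad, the forward-azimuth formula gives
θ = atan2( sin Δλ cos φ₂ , cos φ₁ sin φ₂ − sin φ₁ cos φ₂ cos Δλ ) = atan2(-0.1876, -0.9822) = -169.19°.
Adding 360° brings this into [0°, 360°): 190.8°.

190.8°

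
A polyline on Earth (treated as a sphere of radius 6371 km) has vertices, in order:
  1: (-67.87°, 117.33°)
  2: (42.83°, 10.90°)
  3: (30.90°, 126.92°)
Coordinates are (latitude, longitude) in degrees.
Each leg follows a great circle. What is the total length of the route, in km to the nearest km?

Leg 1→2: central angle 2.3573 rad, distance 15018.3 km.
Leg 2→3: central angle 1.4977 rad, distance 9541.7 km.
Total: 15018.3 + 9541.7 ≈ 24560 km.

24560 km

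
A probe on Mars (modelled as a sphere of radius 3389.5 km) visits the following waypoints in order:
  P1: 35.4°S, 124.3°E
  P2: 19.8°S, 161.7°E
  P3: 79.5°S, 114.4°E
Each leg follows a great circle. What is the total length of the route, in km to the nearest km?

5895 km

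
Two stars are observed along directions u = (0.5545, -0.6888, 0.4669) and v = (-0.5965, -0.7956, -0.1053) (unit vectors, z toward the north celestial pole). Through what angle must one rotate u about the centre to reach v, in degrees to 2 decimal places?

80.32°

u·v = 0.1681; |u| = 1.0000, |v| = 0.9999.
cos θ = (u·v)/(|u||v|) = 0.1681, so θ = 80.32°.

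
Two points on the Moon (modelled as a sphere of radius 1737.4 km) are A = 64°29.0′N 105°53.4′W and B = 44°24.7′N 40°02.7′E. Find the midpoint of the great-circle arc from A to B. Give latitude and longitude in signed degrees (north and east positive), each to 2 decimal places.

74.93°, 6.03°

The central angle between A and B is δ = 1.1846 rad.
With f = 0.5, the slerp weights are sin((1−f)δ)/sin δ = 0.6027 and sin(fδ)/sin δ = 0.6027.
Weighted sum of the unit vectors: (0.6027)·(-0.1179,-0.4143,0.9025) + (0.6027)·(0.5468,0.4596,0.6998) = (0.2585, 0.0273, 0.9656).
Converting back: φ = atan2(z, √(x²+y²)) = 74.93°, λ = atan2(y, x) = 6.03°.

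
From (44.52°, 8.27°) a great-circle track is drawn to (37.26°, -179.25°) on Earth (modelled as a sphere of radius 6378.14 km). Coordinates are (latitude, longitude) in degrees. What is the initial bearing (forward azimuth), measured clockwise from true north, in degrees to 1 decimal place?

6.0°

With φ₁ = 0.7770, φ₂ = 0.6503, Δλ = 3.0103 rad, the forward-azimuth formula gives
θ = atan2( sin Δλ cos φ₂ , cos φ₁ sin φ₂ − sin φ₁ cos φ₂ cos Δλ ) = atan2(0.1042, 0.9849) = 6.04°.
So the initial bearing is 6.0°.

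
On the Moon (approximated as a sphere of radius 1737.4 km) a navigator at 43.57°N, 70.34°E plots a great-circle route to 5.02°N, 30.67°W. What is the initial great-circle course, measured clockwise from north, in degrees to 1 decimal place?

281.3°

With φ₁ = 0.7604, φ₂ = 0.0876, Δλ = -1.7630 rad, the forward-azimuth formula gives
θ = atan2( sin Δλ cos φ₂ , cos φ₁ sin φ₂ − sin φ₁ cos φ₂ cos Δλ ) = atan2(-0.9778, 0.1945) = -78.75°.
Adding 360° brings this into [0°, 360°): 281.3°.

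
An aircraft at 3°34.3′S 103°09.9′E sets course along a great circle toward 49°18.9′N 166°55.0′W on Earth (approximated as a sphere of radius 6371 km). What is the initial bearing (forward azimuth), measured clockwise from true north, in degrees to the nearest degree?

Δλ = 89.918° = 1.5694 rad.
y = sin Δλ · cos φ₂ = (1.0000)(0.6519) = 0.6519
x = cos φ₁ sin φ₂ − sin φ₁ cos φ₂ cos Δλ = (0.9981)(0.7583) − (-0.0623)(0.6519)(0.0014) = 0.7569
θ = atan2(y, x) = 40.74°, so the bearing is 41°.

41°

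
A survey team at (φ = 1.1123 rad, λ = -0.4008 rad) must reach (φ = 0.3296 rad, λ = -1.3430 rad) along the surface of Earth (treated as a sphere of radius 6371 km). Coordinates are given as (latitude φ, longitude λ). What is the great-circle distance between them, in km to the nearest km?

6400 km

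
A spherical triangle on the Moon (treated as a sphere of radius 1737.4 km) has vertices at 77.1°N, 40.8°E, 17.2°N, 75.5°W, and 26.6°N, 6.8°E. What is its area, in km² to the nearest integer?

2182880 km²

Side lengths (central angles): a = 1.3214, b = 0.9249, c = 1.3758 rad; semiperimeter s = 1.8110.
By l'Huilier's theorem, tan(E/4) = √[tan(s/2) tan((s−a)/2) tan((s−b)/2) tan((s−c)/2)], giving spherical excess E = 0.7232 rad.
Area = E·R² = 0.7232 × (1737.4)² ≈ 2182880 km².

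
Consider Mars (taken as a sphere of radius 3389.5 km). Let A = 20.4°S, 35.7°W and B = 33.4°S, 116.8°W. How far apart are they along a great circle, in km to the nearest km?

With latitudes φ₁ = -20.400°, φ₂ = -33.400° and longitude difference Δλ = -81.100°:
cos c = sin φ₁ sin φ₂ + cos φ₁ cos φ₂ cos Δλ = (-0.3486)(-0.5505) + (0.9373)(0.8348)(0.1547) = 0.31294,
so c = arccos(0.31294) = 1.25251 rad.
Distance = R·c = 3389.5 × 1.2525 ≈ 4245 km.

4245 km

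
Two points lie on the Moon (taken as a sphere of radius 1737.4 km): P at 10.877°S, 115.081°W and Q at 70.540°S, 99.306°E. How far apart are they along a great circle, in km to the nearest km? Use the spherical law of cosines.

2889 km

With latitudes φ₁ = -10.877°, φ₂ = -70.540° and longitude difference Δλ = -145.613°:
cos c = sin φ₁ sin φ₂ + cos φ₁ cos φ₂ cos Δλ = (-0.1887)(-0.9429) + (0.9820)(0.3331)(-0.8252) = -0.09207,
so c = arccos(-0.09207) = 1.66299 rad.
Distance = R·c = 1737.4 × 1.6630 ≈ 2889 km.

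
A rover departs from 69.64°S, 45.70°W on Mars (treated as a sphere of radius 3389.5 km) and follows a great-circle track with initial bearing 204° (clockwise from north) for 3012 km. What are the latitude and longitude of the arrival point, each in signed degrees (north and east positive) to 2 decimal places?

-56.91°, 169.63°

Angular distance δ = d/R = 3012/3389.5 = 0.88863 rad; initial bearing θ = 3.5605 rad.
sin φ₂ = sin φ₁ cos δ + cos φ₁ sin δ cos θ = (-0.9375)(0.6305) + (0.3479)(0.7762)(-0.9135) = -0.8378, so φ₂ = -56.91°.
Δλ = atan2(sin θ sin δ cos φ₁, cos δ − sin φ₁ sin φ₂) = atan2(-0.1098, -0.1550) = -144.673°.
λ₂ = -45.700° − 144.673° = -190.37° → 169.63° after wrapping to (−180°, 180°].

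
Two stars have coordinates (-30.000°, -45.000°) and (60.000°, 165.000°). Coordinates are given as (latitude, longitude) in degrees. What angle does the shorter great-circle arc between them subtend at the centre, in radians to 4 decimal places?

2.5116 rad

In radians: φ₁ = -0.5236, φ₂ = 1.0472, Δλ = -150.000° = -2.6180 rad.
Haversine: a = sin²(Δφ/2) + cos φ₁ cos φ₂ sin²(Δλ/2) = 0.5000 + (0.8660)(0.5000)(0.9330) = 0.90401.
Central angle c = 2·arcsin(√a) = 2.51157 rad.
So the angular separation is 2.5116 rad.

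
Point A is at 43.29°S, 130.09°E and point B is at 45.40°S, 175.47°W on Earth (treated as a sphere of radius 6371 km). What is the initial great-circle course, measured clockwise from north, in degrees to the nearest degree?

113°

Δλ = 54.440° = 0.9502 rad.
y = sin Δλ · cos φ₂ = (0.8135)(0.7022) = 0.5712
x = cos φ₁ sin φ₂ − sin φ₁ cos φ₂ cos Δλ = (0.7279)(-0.7120) − (-0.6857)(0.7022)(0.5816) = -0.2383
θ = atan2(y, x) = 112.64°, so the bearing is 113°.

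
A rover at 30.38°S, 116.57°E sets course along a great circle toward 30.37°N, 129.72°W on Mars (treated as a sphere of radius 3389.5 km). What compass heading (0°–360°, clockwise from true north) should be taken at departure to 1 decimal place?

Δλ = 113.710° = 1.9846 rad.
y = sin Δλ · cos φ₂ = (0.9156)(0.8628) = 0.7900
x = cos φ₁ sin φ₂ − sin φ₁ cos φ₂ cos Δλ = (0.8627)(0.5056) − (-0.5057)(0.8628)(-0.4021) = 0.2607
θ = atan2(y, x) = 71.74°, so the bearing is 71.7°.

71.7°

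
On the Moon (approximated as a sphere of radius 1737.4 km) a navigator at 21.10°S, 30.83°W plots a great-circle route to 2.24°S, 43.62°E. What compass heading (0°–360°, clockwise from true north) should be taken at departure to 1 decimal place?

With φ₁ = -0.3683, φ₂ = -0.0391, Δλ = 1.2994 rad, the forward-azimuth formula gives
θ = atan2( sin Δλ cos φ₂ , cos φ₁ sin φ₂ − sin φ₁ cos φ₂ cos Δλ ) = atan2(0.9627, 0.0600) = 86.44°.
So the initial bearing is 86.4°.

86.4°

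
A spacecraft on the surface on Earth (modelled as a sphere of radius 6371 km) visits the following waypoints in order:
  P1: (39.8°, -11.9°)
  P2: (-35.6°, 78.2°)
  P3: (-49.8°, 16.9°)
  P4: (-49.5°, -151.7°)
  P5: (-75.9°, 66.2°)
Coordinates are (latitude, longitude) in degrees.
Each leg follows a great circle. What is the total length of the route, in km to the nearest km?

Leg P1→P2: central angle 1.9538 rad, distance 12447.7 km.
Leg P2→P3: central angle 0.8001 rad, distance 5097.3 km.
Leg P3→P4: central angle 1.4001 rad, distance 8920.0 km.
Leg P4→P5: central angle 0.9114 rad, distance 5806.4 km.
Total: 12447.7 + 5097.3 + 8920.0 + 5806.4 ≈ 32271 km.

32271 km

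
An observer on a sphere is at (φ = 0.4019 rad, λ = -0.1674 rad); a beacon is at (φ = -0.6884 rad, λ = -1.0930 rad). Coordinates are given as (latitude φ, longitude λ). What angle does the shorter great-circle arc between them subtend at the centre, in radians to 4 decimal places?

Let φ₁ = 0.4019 rad, φ₂ = -0.6884 rad, and Δλ = -0.9256 rad.
cos c = sin φ₁ sin φ₂ + cos φ₁ cos φ₂ cos Δλ = (0.3912)(-0.6353) + (0.9203)(0.7723)(0.6014) = 0.17889,
so c = arccos(0.17889) = 1.39094 rad.
So the angular separation is 1.3909 rad.

1.3909 rad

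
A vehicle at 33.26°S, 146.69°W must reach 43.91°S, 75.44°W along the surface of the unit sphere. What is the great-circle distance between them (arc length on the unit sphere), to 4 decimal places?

0.9594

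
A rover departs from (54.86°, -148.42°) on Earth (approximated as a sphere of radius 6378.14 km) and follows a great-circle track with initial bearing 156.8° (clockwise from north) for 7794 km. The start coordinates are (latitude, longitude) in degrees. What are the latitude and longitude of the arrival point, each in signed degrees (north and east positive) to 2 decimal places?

Angular distance δ = d/R = 7794/6378.14 = 1.22199 rad; initial bearing θ = 2.7367 rad.
sin φ₂ = sin φ₁ cos δ + cos φ₁ sin δ cos θ = (0.8177)(0.3418) + (0.5756)(0.9398)(-0.9191) = -0.2177, so φ₂ = -12.57°.
Δλ = atan2(sin θ sin δ cos φ₁, cos δ − sin φ₁ sin φ₂) = atan2(0.2131, 0.5198) = 22.291°.
λ₂ = -148.420° + 22.291° = -126.13°.

-12.57°, -126.13°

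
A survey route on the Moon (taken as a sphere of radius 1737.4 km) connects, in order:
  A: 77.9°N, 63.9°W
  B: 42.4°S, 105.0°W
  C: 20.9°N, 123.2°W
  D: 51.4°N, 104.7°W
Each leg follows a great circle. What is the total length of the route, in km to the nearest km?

Leg A→B: central angle 2.1444 rad, distance 3725.7 km.
Leg B→C: central angle 1.1431 rad, distance 1986.0 km.
Leg C→D: central angle 0.5890 rad, distance 1023.3 km.
Total: 3725.7 + 1986.0 + 1023.3 ≈ 6735 km.

6735 km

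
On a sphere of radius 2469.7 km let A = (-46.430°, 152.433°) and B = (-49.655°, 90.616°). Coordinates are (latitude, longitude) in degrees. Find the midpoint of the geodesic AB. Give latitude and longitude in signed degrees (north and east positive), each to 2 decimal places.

-52.35°, 122.60°

The central angle between A and B is δ = 0.7029 rad.
With f = 0.5, the slerp weights are sin((1−f)δ)/sin δ = 0.5326 and sin(fδ)/sin δ = 0.5326.
Weighted sum of the unit vectors: (0.5326)·(-0.6110,0.3190,-0.7245) + (0.5326)·(-0.0070,0.6474,-0.7622) = (-0.3291, 0.5146, -0.7917).
Converting back: φ = atan2(z, √(x²+y²)) = -52.35°, λ = atan2(y, x) = 122.60°.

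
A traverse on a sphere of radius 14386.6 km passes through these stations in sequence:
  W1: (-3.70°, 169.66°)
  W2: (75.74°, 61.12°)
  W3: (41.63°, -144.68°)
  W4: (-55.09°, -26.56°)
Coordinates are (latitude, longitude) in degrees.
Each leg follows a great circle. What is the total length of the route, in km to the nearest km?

74777 km

Leg W1→W2: central angle 1.7120 rad, distance 24629.4 km.
Leg W2→W3: central angle 1.0723 rad, distance 15427.0 km.
Leg W3→W4: central angle 2.4134 rad, distance 34720.8 km.
Total: 24629.4 + 15427.0 + 34720.8 ≈ 74777 km.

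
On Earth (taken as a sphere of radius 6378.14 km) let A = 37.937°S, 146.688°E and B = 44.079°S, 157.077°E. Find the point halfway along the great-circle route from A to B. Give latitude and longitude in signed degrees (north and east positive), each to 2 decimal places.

Central angle δ = 0.1736 rad. Interpolating on the sphere with fraction f = 0.5:
P = [sin((1−f)δ)·A + sin(fδ)·B] / sin δ = 0.5019·A + 0.5019·B in Cartesian coordinates,
giving P = (-0.6629, 0.3578, -0.6577), i.e. latitude -41.12°, longitude 151.64°.

-41.12°, 151.64°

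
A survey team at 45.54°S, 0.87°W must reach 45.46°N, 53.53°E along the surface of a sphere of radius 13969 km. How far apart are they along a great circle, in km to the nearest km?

25080 km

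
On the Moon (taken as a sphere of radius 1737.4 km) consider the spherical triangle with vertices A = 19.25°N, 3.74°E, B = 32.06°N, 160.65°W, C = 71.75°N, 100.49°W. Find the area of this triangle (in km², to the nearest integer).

110977 km²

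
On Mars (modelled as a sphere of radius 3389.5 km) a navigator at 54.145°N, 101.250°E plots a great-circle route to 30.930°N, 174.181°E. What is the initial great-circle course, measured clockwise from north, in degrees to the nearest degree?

With φ₁ = 0.9450, φ₂ = 0.5398, Δλ = 1.2729 rad, the forward-azimuth formula gives
θ = atan2( sin Δλ cos φ₂ , cos φ₁ sin φ₂ − sin φ₁ cos φ₂ cos Δλ ) = atan2(0.8200, 0.0970) = 83.25°.
So the initial bearing is 83°.

83°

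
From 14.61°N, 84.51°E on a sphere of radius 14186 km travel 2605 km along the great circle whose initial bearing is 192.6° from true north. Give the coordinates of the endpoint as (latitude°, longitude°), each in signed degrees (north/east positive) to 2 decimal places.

Angular distance δ = d/R = 2605/14186 = 0.18363 rad; initial bearing θ = 3.3615 rad.
sin φ₂ = sin φ₁ cos δ + cos φ₁ sin δ cos θ = (0.2522)(0.9832) + (0.9677)(0.1826)(-0.9759) = 0.0756, so φ₂ = 4.33°.
Δλ = atan2(sin θ sin δ cos φ₁, cos δ − sin φ₁ sin φ₂) = atan2(-0.0385, 0.9641) = -2.289°.
λ₂ = 84.510° − 2.289° = 82.22°.

4.33°, 82.22°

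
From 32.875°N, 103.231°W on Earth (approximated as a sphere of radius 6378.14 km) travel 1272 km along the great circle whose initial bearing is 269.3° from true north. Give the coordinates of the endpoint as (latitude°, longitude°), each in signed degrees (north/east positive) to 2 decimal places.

32.01°, -116.74°

Angular distance δ = d/R = 1272/6378.14 = 0.19943 rad; initial bearing θ = 4.7002 rad.
sin φ₂ = sin φ₁ cos δ + cos φ₁ sin δ cos θ = (0.5428)(0.9802) + (0.8399)(0.1981)(-0.0122) = 0.5300, so φ₂ = 32.01°.
Δλ = atan2(sin θ sin δ cos φ₁, cos δ − sin φ₁ sin φ₂) = atan2(-0.1664, 0.6925) = -13.510°.
λ₂ = -103.231° − 13.510° = -116.74°.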